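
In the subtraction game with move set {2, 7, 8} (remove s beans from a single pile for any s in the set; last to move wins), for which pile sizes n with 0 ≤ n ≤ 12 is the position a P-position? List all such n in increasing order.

0, 1, 4, 5, 10

Grundy values for subtraction set {2, 7, 8}:
k:     0  1  2  3  4  5  6  7  8  9 10 11 12
g(k):  0  0  1  1  0  0  1  1  2  2  0  3  1
The P-positions (g = 0) in 0..12 are 0, 1, 4, 5, 10.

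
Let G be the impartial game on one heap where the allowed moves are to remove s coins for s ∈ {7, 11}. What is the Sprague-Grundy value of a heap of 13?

1

Build the Grundy sequence with g(k) = mex{g(k−s) : s ∈ {7, 11}, s ≤ k}:
k:     0  1  2  3  4  5  6  7  8  9 10 11 12 13
g(k):  0  0  0  0  0  0  0  1  1  1  1  1  1  1
So g(13) = 1.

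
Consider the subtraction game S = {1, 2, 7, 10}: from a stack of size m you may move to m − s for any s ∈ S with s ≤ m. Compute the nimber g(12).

0

Build the Grundy sequence with g(k) = mex{g(k−s) : s ∈ {1, 2, 7, 10}, s ≤ k}:
k:     0  1  2  3  4  5  6  7  8  9 10 11 12
g(k):  0  1  2  0  1  2  0  1  2  0  1  2  0
So g(12) = 0.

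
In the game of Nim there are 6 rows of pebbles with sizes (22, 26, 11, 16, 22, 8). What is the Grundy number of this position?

9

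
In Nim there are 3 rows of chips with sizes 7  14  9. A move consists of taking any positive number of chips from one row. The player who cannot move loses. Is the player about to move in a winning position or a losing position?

Nim-sum: 7 ⊕ 14 ⊕ 9 = 0.
The nim-sum is 0, so this is a P-position: the player to move is in a losing position under optimal play.

Losing position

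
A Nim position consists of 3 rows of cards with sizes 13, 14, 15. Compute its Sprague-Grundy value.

Write each in binary and XOR column by column:
  1101  (13)
  1110  (14)
  1111  (15)
  ----
  1100  (12)

12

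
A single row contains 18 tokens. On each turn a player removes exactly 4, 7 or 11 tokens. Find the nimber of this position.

0

Build the Grundy sequence with g(k) = mex{g(k−s) : s ∈ {4, 7, 11}, s ≤ k}:
k:     0  1  2  3  4  5  6  7  8  9 10 11 12 13 14 15 16 17 18
g(k):  0  0  0  0  1  1  1  1  2  2  2  2  3  3  3  0  0  0  0
So g(18) = 0.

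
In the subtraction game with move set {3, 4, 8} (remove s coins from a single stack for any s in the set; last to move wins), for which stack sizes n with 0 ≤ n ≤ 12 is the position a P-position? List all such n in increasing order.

0, 1, 2, 7, 12

Grundy values for subtraction set {3, 4, 8}:
k:     0  1  2  3  4  5  6  7  8  9 10 11 12
g(k):  0  0  0  1  1  1  2  0  2  3  1  3  0
The P-positions (g = 0) in 0..12 are 0, 1, 2, 7, 12.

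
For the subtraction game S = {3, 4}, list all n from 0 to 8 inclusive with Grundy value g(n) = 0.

0, 1, 2, 7, 8

Compute g(0), g(1), … for moves {3, 4}:
g(0) = mex{} = 0
g(1) = mex{} = 0
g(2) = mex{} = 0
g(3) = mex{0} = 1
g(4) = mex{0} = 1
g(5) = mex{0} = 1
g(6) = mex{0,1} = 2
g(7) = mex{1} = 0
g(8) = mex{1} = 0
The P-positions (g = 0) in 0..8 are 0, 1, 2, 7, 8.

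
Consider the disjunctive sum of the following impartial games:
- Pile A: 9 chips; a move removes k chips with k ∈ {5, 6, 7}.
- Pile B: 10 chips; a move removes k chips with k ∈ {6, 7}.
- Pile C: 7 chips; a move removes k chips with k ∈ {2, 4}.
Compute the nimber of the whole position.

0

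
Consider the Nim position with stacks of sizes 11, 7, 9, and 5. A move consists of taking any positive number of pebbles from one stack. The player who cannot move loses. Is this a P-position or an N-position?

P-position

Compute the nim-sum pairwise:
11 ⊕ 7 = 12
12 ⊕ 9 = 5
5 ⊕ 5 = 0
The nim-sum is 0, so this is a P-position: the player to move is in a losing position under optimal play.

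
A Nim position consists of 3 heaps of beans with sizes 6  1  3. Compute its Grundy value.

Compute the nim-sum pairwise:
6 ^ 1 = 7
7 ^ 3 = 4

4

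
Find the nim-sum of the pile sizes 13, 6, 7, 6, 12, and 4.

2

Bitwise XOR of the heap sizes:
  1101  (13)
  0110  (6)
  0111  (7)
  0110  (6)
  1100  (12)
  0100  (4)
  ----
  0010  (2)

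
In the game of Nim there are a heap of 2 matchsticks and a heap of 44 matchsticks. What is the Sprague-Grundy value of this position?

Bitwise XOR of the heap sizes:
  000010  (2)
  101100  (44)
  ------
  101110  (46)

46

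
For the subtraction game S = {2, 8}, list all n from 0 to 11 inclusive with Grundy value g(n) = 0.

0, 1, 4, 5, 10, 11

Grundy values for subtraction set {2, 8}:
g(0) = mex{} = 0
g(1) = mex{} = 0
g(2) = mex{0} = 1
g(3) = mex{0} = 1
g(4) = mex{1} = 0
g(5) = mex{1} = 0
g(6) = mex{0} = 1
g(7) = mex{0} = 1
g(8) = mex{0,1} = 2
g(9) = mex{0,1} = 2
g(10) = mex{1,2} = 0
g(11) = mex{1,2} = 0
The P-positions (g = 0) in 0..11 are 0, 1, 4, 5, 10, 11.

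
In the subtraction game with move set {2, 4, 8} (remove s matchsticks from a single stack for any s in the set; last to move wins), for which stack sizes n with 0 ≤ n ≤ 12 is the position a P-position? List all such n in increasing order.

Build the Grundy sequence with g(k) = mex{g(k−s) : s ∈ {2, 4, 8}, s ≤ k}:
g(0) = mex{} = 0
g(1) = mex{} = 0
g(2) = mex{0} = 1
g(3) = mex{0} = 1
g(4) = mex{0,1} = 2
g(5) = mex{0,1} = 2
g(6) = mex{1,2} = 0
g(7) = mex{1,2} = 0
g(8) = mex{0,2} = 1
g(9) = mex{0,2} = 1
g(10) = mex{0,1} = 2
g(11) = mex{0,1} = 2
g(12) = mex{1,2} = 0
The P-positions (g = 0) in 0..12 are 0, 1, 6, 7, 12.

0, 1, 6, 7, 12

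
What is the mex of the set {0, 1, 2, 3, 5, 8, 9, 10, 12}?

4

The values 0, 1, 2, 3 are all present; 4 is the first non-negative integer missing from the set.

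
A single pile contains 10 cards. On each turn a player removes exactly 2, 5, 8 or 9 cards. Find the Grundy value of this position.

3

Build the Grundy sequence with g(k) = mex{g(k−s) : s ∈ {2, 5, 8, 9}, s ≤ k}:
g(0) = mex{} = 0
g(1) = mex{} = 0
g(2) = mex{0} = 1
g(3) = mex{0} = 1
g(4) = mex{1} = 0
g(5) = mex{0,1} = 2
g(6) = mex{0} = 1
g(7) = mex{1,2} = 0
g(8) = mex{0,1} = 2
g(9) = mex{0} = 1
g(10) = mex{0,1,2} = 3
So g(10) = 3.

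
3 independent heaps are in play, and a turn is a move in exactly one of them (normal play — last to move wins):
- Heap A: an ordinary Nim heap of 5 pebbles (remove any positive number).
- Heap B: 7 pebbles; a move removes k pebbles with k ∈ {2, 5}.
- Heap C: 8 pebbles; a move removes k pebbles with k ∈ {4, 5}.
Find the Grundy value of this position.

Heap A is a plain Nim heap of size 5, so its Grundy value is 5.
For heap B, compute g(0), g(1), … with moves {2, 5}:
k:     0  1  2  3  4  5  6  7
g(k):  0  0  1  1  0  2  1  0
So g(7) = 0.
Build the Grundy sequence for heap C with g(k) = mex{g(k−s) : s ∈ {4, 5}, s ≤ k}:
k:     0  1  2  3  4  5  6  7  8
g(k):  0  0  0  0  1  1  1  1  2
So g(8) = 2.
By the Sprague-Grundy theorem, the Grundy value of a sum of independent games is the XOR of the component values.
Combined value = 5 XOR 0 XOR 2 = 7.

7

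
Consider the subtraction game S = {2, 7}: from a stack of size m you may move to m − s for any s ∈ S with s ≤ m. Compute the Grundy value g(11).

1

Grundy values for subtraction set {2, 7}:
k:     0  1  2  3  4  5  6  7  8  9 10 11
g(k):  0  0  1  1  0  0  1  1  2  0  0  1
So g(11) = 1.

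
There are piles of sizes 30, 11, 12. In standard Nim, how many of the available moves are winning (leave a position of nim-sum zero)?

Nim-sum: 30 ^ 11 ^ 12 = 25.
The overall nim-sum is X = 25. A pile of size p has a winning move iff p XOR X < p (reduce it to p XOR X).
  30: 30 XOR 25 = 7 < 30 — winning move (to 7).
  11: 11 XOR 25 = 18 ≥ 11 — no move.
  12: 12 XOR 25 = 21 ≥ 12 — no move.
That gives 1 winning move.

1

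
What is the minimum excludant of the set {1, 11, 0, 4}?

The values 0, 1 are all present; 2 is the first non-negative integer missing from the set.

2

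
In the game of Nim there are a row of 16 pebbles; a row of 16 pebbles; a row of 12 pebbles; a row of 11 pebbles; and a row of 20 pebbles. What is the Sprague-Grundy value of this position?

Compute the nim-sum pairwise:
16 XOR 16 = 0
0 XOR 12 = 12
12 XOR 11 = 7
7 XOR 20 = 19

19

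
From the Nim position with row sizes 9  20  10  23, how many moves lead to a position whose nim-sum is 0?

0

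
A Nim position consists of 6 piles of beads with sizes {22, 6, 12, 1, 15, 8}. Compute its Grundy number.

26

Compute the nim-sum pairwise:
22 ⊕ 6 = 16
16 ⊕ 12 = 28
28 ⊕ 1 = 29
29 ⊕ 15 = 18
18 ⊕ 8 = 26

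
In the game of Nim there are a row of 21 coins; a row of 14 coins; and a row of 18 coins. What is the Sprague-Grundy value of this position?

9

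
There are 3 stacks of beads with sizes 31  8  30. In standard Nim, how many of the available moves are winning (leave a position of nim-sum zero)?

3

Bitwise XOR of the heap sizes:
  11111  (31)
  01000  (8)
  11110  (30)
  -----
  01001  (9)
The overall nim-sum is X = 9. A stack of size p has a winning move iff p XOR X < p (reduce it to p XOR X).
  31: 31 XOR 9 = 22 < 31 — winning move (to 22).
  8: 8 XOR 9 = 1 < 8 — winning move (to 1).
  30: 30 XOR 9 = 23 < 30 — winning move (to 23).
That gives 3 winning moves.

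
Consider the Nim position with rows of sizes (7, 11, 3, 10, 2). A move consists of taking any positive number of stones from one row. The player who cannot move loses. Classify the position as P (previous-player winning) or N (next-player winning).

N-position

Compute the nim-sum pairwise:
7 XOR 11 = 12
12 XOR 3 = 15
15 XOR 10 = 5
5 XOR 2 = 7
The nim-sum is 7 ≠ 0, so this is an N-position: the player to move can win.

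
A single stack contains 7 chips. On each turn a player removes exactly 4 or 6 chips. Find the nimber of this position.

1

Compute g(0), g(1), … for moves {4, 6}:
g(0) = mex{} = 0
g(1) = mex{} = 0
g(2) = mex{} = 0
g(3) = mex{} = 0
g(4) = mex{0} = 1
g(5) = mex{0} = 1
g(6) = mex{0} = 1
g(7) = mex{0} = 1
So g(7) = 1.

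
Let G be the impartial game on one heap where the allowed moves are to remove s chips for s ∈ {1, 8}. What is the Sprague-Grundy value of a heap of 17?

Compute g(0), g(1), … for moves {1, 8}:
k:     0  1  2  3  4  5  6  7  8  9 10 11 12 13 14 15 16 17
g(k):  0  1  0  1  0  1  0  1  2  0  1  0  1  0  1  0  1  2
So g(17) = 2.

2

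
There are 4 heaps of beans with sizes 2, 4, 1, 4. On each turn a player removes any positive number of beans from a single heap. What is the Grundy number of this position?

Nim-sum: 2 ⊕ 4 ⊕ 1 ⊕ 4 = 3.

3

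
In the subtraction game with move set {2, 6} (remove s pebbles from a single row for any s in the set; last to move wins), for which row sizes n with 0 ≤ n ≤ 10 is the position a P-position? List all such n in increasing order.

0, 1, 4, 5, 8, 9

Build the Grundy sequence with g(k) = mex{g(k−s) : s ∈ {2, 6}, s ≤ k}:
g(0) = mex{} = 0
g(1) = mex{} = 0
g(2) = mex{0} = 1
g(3) = mex{0} = 1
g(4) = mex{1} = 0
g(5) = mex{1} = 0
g(6) = mex{0} = 1
g(7) = mex{0} = 1
g(8) = mex{1} = 0
g(9) = mex{1} = 0
g(10) = mex{0} = 1
The P-positions (g = 0) in 0..10 are 0, 1, 4, 5, 8, 9.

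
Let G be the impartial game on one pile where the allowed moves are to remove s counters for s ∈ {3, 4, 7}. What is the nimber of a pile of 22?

0

Build the Grundy sequence with g(k) = mex{g(k−s) : s ∈ {3, 4, 7}, s ≤ k}:
k:     0  1  2  3  4  5  6  7  8  9 10 11 12 13 14 15 16 17 18 19 20 21 22
g(k):  0  0  0  1  1  1  2  2  2  3  0  0  0  1  1  1  2  2  2  3  0  0  0
So g(22) = 0.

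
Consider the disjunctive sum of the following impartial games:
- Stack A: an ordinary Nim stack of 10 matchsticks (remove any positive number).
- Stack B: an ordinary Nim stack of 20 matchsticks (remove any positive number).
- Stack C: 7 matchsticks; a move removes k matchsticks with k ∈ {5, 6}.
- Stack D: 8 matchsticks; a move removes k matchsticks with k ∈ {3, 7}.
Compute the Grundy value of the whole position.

Stack A is a plain Nim stack of size 10, so its Grundy value is 10.
Stack B is a plain Nim stack of size 20, so its Grundy value is 20.
Grundy values for stack C (subtraction set {5, 6}):
k:     0  1  2  3  4  5  6  7
g(k):  0  0  0  0  0  1  1  1
So g(7) = 1.
Build the Grundy sequence for stack D with g(k) = mex{g(k−s) : s ∈ {3, 7}, s ≤ k}:
k:     0  1  2  3  4  5  6  7  8
g(k):  0  0  0  1  1  1  0  2  2
So g(8) = 2.
The value of a disjunctive sum is the nim-sum of the parts.
Combined value = 10 XOR 20 XOR 1 XOR 2 = 29.

29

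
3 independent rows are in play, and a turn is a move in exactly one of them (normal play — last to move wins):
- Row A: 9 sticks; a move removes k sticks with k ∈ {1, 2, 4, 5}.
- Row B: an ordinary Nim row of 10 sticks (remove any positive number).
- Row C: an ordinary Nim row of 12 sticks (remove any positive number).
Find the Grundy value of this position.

6

Grundy values for row A (subtraction set {1, 2, 4, 5}):
k:     0  1  2  3  4  5  6  7  8  9
g(k):  0  1  2  0  1  2  0  1  2  0
So g(9) = 0.
Row B is a plain Nim row of size 10, so its Grundy value is 10.
Row C is a plain Nim row of size 12, so its Grundy value is 12.
By the Sprague-Grundy theorem, the Grundy value of a sum of independent games is the XOR of the component values.
Combined value = 0 ⊕ 10 ⊕ 12 = 6.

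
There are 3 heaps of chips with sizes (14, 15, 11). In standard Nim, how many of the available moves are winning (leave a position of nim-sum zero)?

3

Nim-sum: 14 ^ 15 ^ 11 = 10.
The overall nim-sum is X = 10. A heap of size p has a winning move iff p XOR X < p (reduce it to p XOR X).
  14: 14 XOR 10 = 4 < 14 — winning move (to 4).
  15: 15 XOR 10 = 5 < 15 — winning move (to 5).
  11: 11 XOR 10 = 1 < 11 — winning move (to 1).
That gives 3 winning moves.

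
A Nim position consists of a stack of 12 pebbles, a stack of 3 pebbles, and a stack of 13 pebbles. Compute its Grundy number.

2

Compute the nim-sum pairwise:
12 ^ 3 = 15
15 ^ 13 = 2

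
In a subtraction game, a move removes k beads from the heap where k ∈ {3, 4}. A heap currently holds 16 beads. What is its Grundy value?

0

Compute g(0), g(1), … for moves {3, 4}:
k:     0  1  2  3  4  5  6  7  8  9 10 11 12 13 14 15 16
g(k):  0  0  0  1  1  1  2  0  0  0  1  1  1  2  0  0  0
So g(16) = 0.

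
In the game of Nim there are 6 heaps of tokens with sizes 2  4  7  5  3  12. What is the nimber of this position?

11

Compute the nim-sum pairwise:
2 XOR 4 = 6
6 XOR 7 = 1
1 XOR 5 = 4
4 XOR 3 = 7
7 XOR 12 = 11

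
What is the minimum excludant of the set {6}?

0

0 is not in the set, so the mex is 0.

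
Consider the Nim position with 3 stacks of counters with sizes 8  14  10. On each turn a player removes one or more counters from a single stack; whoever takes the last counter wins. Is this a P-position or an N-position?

N-position

Compute the nim-sum pairwise:
8 ^ 14 = 6
6 ^ 10 = 12
The nim-sum is 12 ≠ 0, so this is an N-position: the player to move can win.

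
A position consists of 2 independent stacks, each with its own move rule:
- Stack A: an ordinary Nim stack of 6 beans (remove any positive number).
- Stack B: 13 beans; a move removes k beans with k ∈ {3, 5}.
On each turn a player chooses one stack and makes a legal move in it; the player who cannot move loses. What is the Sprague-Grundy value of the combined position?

7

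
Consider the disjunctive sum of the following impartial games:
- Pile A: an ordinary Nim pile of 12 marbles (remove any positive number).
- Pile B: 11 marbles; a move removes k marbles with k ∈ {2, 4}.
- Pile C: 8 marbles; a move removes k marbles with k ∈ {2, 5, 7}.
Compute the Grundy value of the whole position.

12

Pile A is a plain Nim pile of size 12, so its Grundy value is 12.
Build the Grundy sequence for pile B with g(k) = mex{g(k−s) : s ∈ {2, 4}, s ≤ k}:
k:     0  1  2  3  4  5  6  7  8  9 10 11
g(k):  0  0  1  1  2  2  0  0  1  1  2  2
So g(11) = 2.
Build the Grundy sequence for pile C with g(k) = mex{g(k−s) : s ∈ {2, 5, 7}, s ≤ k}:
g(0) = mex{} = 0
g(1) = mex{} = 0
g(2) = mex{0} = 1
g(3) = mex{0} = 1
g(4) = mex{1} = 0
g(5) = mex{0,1} = 2
g(6) = mex{0} = 1
g(7) = mex{0,1,2} = 3
g(8) = mex{0,1} = 2
So g(8) = 2.
The value of a disjunctive sum is the nim-sum of the parts.
Combined value = 12 ⊕ 2 ⊕ 2 = 12.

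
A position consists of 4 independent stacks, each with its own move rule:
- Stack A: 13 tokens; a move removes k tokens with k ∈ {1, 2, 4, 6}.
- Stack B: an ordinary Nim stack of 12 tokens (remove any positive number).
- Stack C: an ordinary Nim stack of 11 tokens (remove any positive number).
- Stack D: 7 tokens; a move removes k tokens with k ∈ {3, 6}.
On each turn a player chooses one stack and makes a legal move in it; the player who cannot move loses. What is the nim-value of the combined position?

7

For stack A, compute g(0), g(1), … with moves {1, 2, 4, 6}:
k:     0  1  2  3  4  5  6  7  8  9 10 11 12 13
g(k):  0  1  2  0  1  2  3  4  0  1  2  0  1  2
So g(13) = 2.
Stack B is a plain Nim stack of size 12, so its Grundy value is 12.
Stack C is a plain Nim stack of size 11, so its Grundy value is 11.
For stack D, compute g(0), g(1), … with moves {3, 6}:
k:     0  1  2  3  4  5  6  7
g(k):  0  0  0  1  1  1  2  2
So g(7) = 2.
The value of a disjunctive sum is the nim-sum of the parts.
Combined value = 2 XOR 12 XOR 11 XOR 2 = 7.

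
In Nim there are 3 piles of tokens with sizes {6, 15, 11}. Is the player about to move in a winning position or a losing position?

Winning position

Nim-sum: 6 ^ 15 ^ 11 = 2.
The nim-sum is 2 ≠ 0, so this is an N-position: the player to move can win.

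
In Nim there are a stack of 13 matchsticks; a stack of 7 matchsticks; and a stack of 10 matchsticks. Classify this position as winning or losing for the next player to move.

Losing position

Bitwise XOR of the heap sizes:
  1101  (13)
  0111  (7)
  1010  (10)
  ----
  0000  (0)
The nim-sum is 0, so this is a P-position: the player to move is in a losing position under optimal play.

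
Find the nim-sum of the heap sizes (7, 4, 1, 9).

11

Compute the nim-sum pairwise:
7 ^ 4 = 3
3 ^ 1 = 2
2 ^ 9 = 11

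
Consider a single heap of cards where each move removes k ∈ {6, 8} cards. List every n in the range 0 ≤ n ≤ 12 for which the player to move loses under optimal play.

Grundy values for subtraction set {6, 8}:
k:     0  1  2  3  4  5  6  7  8  9 10 11 12
g(k):  0  0  0  0  0  0  1  1  1  1  1  1  2
The P-positions (g = 0) in 0..12 are 0, 1, 2, 3, 4, 5.

0, 1, 2, 3, 4, 5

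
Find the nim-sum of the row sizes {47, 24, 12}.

Nim-sum: 47 XOR 24 XOR 12 = 59.

59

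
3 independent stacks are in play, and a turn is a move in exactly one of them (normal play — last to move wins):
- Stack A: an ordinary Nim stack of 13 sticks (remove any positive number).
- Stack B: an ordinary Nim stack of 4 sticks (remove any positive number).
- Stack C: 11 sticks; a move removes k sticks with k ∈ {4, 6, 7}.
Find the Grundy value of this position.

9

Stack A is a plain Nim stack of size 13, so its Grundy value is 13.
Stack B is a plain Nim stack of size 4, so its Grundy value is 4.
For stack C, compute g(0), g(1), … with moves {4, 6, 7}:
g(0) = mex{} = 0
g(1) = mex{} = 0
g(2) = mex{} = 0
g(3) = mex{} = 0
g(4) = mex{0} = 1
g(5) = mex{0} = 1
g(6) = mex{0} = 1
g(7) = mex{0} = 1
g(8) = mex{0,1} = 2
g(9) = mex{0,1} = 2
g(10) = mex{0,1} = 2
g(11) = mex{1} = 0
So g(11) = 0.
The value of a disjunctive sum is the nim-sum of the parts.
Combined value = 13 ⊕ 4 ⊕ 0 = 9.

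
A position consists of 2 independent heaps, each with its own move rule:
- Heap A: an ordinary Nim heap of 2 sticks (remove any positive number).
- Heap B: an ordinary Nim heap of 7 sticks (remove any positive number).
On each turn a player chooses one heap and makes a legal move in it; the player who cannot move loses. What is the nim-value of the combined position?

5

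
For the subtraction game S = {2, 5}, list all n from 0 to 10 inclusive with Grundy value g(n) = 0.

0, 1, 4, 7, 8

Compute g(0), g(1), … for moves {2, 5}:
g(0) = mex{} = 0
g(1) = mex{} = 0
g(2) = mex{0} = 1
g(3) = mex{0} = 1
g(4) = mex{1} = 0
g(5) = mex{0,1} = 2
g(6) = mex{0} = 1
g(7) = mex{1,2} = 0
g(8) = mex{1} = 0
g(9) = mex{0} = 1
g(10) = mex{0,2} = 1
The P-positions (g = 0) in 0..10 are 0, 1, 4, 7, 8.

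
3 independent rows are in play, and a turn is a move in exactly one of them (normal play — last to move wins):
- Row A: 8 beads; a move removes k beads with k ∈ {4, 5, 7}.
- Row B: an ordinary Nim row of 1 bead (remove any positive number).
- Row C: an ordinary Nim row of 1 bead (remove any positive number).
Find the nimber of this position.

2

Build the Grundy sequence for row A with g(k) = mex{g(k−s) : s ∈ {4, 5, 7}, s ≤ k}:
g(0) = mex{} = 0
g(1) = mex{} = 0
g(2) = mex{} = 0
g(3) = mex{} = 0
g(4) = mex{0} = 1
g(5) = mex{0} = 1
g(6) = mex{0} = 1
g(7) = mex{0} = 1
g(8) = mex{0,1} = 2
So g(8) = 2.
Row B is a plain Nim row of size 1, so its Grundy value is 1.
Row C is a plain Nim row of size 1, so its Grundy value is 1.
By the Sprague-Grundy theorem, the Grundy value of a sum of independent games is the XOR of the component values.
Combined value = 2 XOR 1 XOR 1 = 2.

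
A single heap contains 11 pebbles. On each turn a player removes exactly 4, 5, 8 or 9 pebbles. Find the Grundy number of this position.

2

Compute g(0), g(1), … for moves {4, 5, 8, 9}:
k:     0  1  2  3  4  5  6  7  8  9 10 11
g(k):  0  0  0  0  1  1  1  1  2  2  2  2
So g(11) = 2.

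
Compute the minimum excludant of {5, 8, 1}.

0

0 is not in the set, so the mex is 0.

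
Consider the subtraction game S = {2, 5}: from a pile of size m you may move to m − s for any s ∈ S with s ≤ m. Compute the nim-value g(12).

2

Build the Grundy sequence with g(k) = mex{g(k−s) : s ∈ {2, 5}, s ≤ k}:
g(0) = mex{} = 0
g(1) = mex{} = 0
g(2) = mex{0} = 1
g(3) = mex{0} = 1
g(4) = mex{1} = 0
g(5) = mex{0,1} = 2
g(6) = mex{0} = 1
g(7) = mex{1,2} = 0
g(8) = mex{1} = 0
g(9) = mex{0} = 1
g(10) = mex{0,2} = 1
g(11) = mex{1} = 0
g(12) = mex{0,1} = 2
So g(12) = 2.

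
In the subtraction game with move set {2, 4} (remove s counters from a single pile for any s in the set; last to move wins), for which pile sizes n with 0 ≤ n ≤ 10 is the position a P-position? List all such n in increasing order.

0, 1, 6, 7

Build the Grundy sequence with g(k) = mex{g(k−s) : s ∈ {2, 4}, s ≤ k}:
g(0) = mex{} = 0
g(1) = mex{} = 0
g(2) = mex{0} = 1
g(3) = mex{0} = 1
g(4) = mex{0,1} = 2
g(5) = mex{0,1} = 2
g(6) = mex{1,2} = 0
g(7) = mex{1,2} = 0
g(8) = mex{0,2} = 1
g(9) = mex{0,2} = 1
g(10) = mex{0,1} = 2
The P-positions (g = 0) in 0..10 are 0, 1, 6, 7.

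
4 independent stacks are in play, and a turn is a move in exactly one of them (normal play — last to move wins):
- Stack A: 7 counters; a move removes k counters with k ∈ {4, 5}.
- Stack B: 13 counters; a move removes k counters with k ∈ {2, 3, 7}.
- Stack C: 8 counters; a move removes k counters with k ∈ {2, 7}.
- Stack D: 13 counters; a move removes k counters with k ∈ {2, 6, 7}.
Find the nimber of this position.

For stack A, compute g(0), g(1), … with moves {4, 5}:
k:     0  1  2  3  4  5  6  7
g(k):  0  0  0  0  1  1  1  1
So g(7) = 1.
For stack B, compute g(0), g(1), … with moves {2, 3, 7}:
g(0) = mex{} = 0
g(1) = mex{} = 0
g(2) = mex{0} = 1
g(3) = mex{0} = 1
g(4) = mex{0,1} = 2
g(5) = mex{1} = 0
g(6) = mex{1,2} = 0
g(7) = mex{0,2} = 1
g(8) = mex{0} = 1
g(9) = mex{0,1} = 2
g(10) = mex{1} = 0
g(11) = mex{1,2} = 0
g(12) = mex{0,2} = 1
g(13) = mex{0} = 1
So g(13) = 1.
Build the Grundy sequence for stack C with g(k) = mex{g(k−s) : s ∈ {2, 7}, s ≤ k}:
g(0) = mex{} = 0
g(1) = mex{} = 0
g(2) = mex{0} = 1
g(3) = mex{0} = 1
g(4) = mex{1} = 0
g(5) = mex{1} = 0
g(6) = mex{0} = 1
g(7) = mex{0} = 1
g(8) = mex{0,1} = 2
So g(8) = 2.
For stack D, compute g(0), g(1), … with moves {2, 6, 7}:
g(0) = mex{} = 0
g(1) = mex{} = 0
g(2) = mex{0} = 1
g(3) = mex{0} = 1
g(4) = mex{1} = 0
g(5) = mex{1} = 0
g(6) = mex{0} = 1
g(7) = mex{0} = 1
g(8) = mex{0,1} = 2
g(9) = mex{1} = 0
g(10) = mex{0,1,2} = 3
g(11) = mex{0} = 1
g(12) = mex{0,1,3} = 2
g(13) = mex{1} = 0
So g(13) = 0.
By the Sprague-Grundy theorem, the Grundy value of a sum of independent games is the XOR of the component values.
Combined value = 1 XOR 1 XOR 2 XOR 0 = 2.

2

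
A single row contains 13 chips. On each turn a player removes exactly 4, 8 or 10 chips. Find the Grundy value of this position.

3

Grundy values for subtraction set {4, 8, 10}:
k:     0  1  2  3  4  5  6  7  8  9 10 11 12 13
g(k):  0  0  0  0  1  1  1  1  2  2  2  2  3  3
So g(13) = 3.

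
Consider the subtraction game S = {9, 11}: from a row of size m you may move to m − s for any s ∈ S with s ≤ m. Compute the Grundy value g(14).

1

Build the Grundy sequence with g(k) = mex{g(k−s) : s ∈ {9, 11}, s ≤ k}:
k:     0  1  2  3  4  5  6  7  8  9 10 11 12 13 14
g(k):  0  0  0  0  0  0  0  0  0  1  1  1  1  1  1
So g(14) = 1.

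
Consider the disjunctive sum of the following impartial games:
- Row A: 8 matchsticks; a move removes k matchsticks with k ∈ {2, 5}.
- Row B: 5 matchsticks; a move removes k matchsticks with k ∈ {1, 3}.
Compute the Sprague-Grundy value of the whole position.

1

For row A, compute g(0), g(1), … with moves {2, 5}:
k:     0  1  2  3  4  5  6  7  8
g(k):  0  0  1  1  0  2  1  0  0
So g(8) = 0.
For row B, compute g(0), g(1), … with moves {1, 3}:
g(0) = mex{} = 0
g(1) = mex{0} = 1
g(2) = mex{1} = 0
g(3) = mex{0} = 1
g(4) = mex{1} = 0
g(5) = mex{0} = 1
So g(5) = 1.
The value of a disjunctive sum is the nim-sum of the parts.
Combined value = 0 XOR 1 = 1.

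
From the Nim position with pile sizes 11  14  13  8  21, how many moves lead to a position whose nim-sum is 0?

1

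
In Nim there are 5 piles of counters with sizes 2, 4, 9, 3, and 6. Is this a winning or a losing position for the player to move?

Compute the nim-sum pairwise:
2 ⊕ 4 = 6
6 ⊕ 9 = 15
15 ⊕ 3 = 12
12 ⊕ 6 = 10
The nim-sum is 10 ≠ 0, so this is an N-position: the player to move can win.

Winning position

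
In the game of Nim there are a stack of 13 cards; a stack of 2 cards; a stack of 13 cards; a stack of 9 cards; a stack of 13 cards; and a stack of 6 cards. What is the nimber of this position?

0

Compute the nim-sum pairwise:
13 ^ 2 = 15
15 ^ 13 = 2
2 ^ 9 = 11
11 ^ 13 = 6
6 ^ 6 = 0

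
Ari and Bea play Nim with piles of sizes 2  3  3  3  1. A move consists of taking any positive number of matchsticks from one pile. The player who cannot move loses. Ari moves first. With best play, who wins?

Bea wins

Compute the nim-sum pairwise:
2 ⊕ 3 = 1
1 ⊕ 3 = 2
2 ⊕ 3 = 1
1 ⊕ 1 = 0
The nim-sum is 0, so this is a P-position: the player to move is in a losing position under optimal play; Ari is about to move from it and so loses — Bea wins.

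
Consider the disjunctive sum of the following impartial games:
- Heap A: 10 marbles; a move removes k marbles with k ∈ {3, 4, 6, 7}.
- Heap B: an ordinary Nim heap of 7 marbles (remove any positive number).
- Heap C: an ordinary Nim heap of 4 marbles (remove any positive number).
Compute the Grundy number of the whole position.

Grundy values for heap A (subtraction set {3, 4, 6, 7}):
k:     0  1  2  3  4  5  6  7  8  9 10
g(k):  0  0  0  1  1  1  2  2  2  3  0
So g(10) = 0.
Heap B is a plain Nim heap of size 7, so its Grundy value is 7.
Heap C is a plain Nim heap of size 4, so its Grundy value is 4.
By the Sprague-Grundy theorem, the Grundy value of a sum of independent games is the XOR of the component values.
Combined value = 0 ⊕ 7 ⊕ 4 = 3.

3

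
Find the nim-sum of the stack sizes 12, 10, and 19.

21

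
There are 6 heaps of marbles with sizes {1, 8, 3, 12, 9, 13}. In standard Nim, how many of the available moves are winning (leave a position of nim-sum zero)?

1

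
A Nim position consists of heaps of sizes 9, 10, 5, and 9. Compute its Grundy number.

Compute the nim-sum pairwise:
9 XOR 10 = 3
3 XOR 5 = 6
6 XOR 9 = 15

15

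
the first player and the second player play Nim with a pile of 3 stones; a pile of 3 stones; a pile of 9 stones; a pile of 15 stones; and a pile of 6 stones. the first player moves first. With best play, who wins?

the second player wins

Write each in binary and XOR column by column:
  0011  (3)
  0011  (3)
  1001  (9)
  1111  (15)
  0110  (6)
  ----
  0000  (0)
The nim-sum is 0, so this is a P-position: the player to move is in a losing position under optimal play; the first player is about to move from it and so loses — the second player wins.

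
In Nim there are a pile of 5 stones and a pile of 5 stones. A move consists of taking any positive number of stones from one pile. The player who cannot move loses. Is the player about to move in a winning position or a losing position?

In binary:
  101  (5)
  101  (5)
  ---
  000  (0)
The nim-sum is 0, so this is a P-position: the player to move is in a losing position under optimal play.

Losing position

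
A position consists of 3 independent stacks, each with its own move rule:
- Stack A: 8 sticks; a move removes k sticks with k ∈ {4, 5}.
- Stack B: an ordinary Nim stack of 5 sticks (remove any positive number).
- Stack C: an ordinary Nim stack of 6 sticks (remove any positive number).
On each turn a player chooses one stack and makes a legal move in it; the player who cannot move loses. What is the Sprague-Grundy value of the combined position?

Grundy values for stack A (subtraction set {4, 5}):
g(0) = mex{} = 0
g(1) = mex{} = 0
g(2) = mex{} = 0
g(3) = mex{} = 0
g(4) = mex{0} = 1
g(5) = mex{0} = 1
g(6) = mex{0} = 1
g(7) = mex{0} = 1
g(8) = mex{0,1} = 2
So g(8) = 2.
Stack B is a plain Nim stack of size 5, so its Grundy value is 5.
Stack C is a plain Nim stack of size 6, so its Grundy value is 6.
By the Sprague-Grundy theorem, the Grundy value of a sum of independent games is the XOR of the component values.
Combined value = 2 XOR 5 XOR 6 = 1.

1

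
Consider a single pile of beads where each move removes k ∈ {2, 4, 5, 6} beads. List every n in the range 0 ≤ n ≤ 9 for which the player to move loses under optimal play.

0, 1, 8, 9

Grundy values for subtraction set {2, 4, 5, 6}:
k:     0  1  2  3  4  5  6  7  8  9
g(k):  0  0  1  1  2  2  3  3  0  0
The P-positions (g = 0) in 0..9 are 0, 1, 8, 9.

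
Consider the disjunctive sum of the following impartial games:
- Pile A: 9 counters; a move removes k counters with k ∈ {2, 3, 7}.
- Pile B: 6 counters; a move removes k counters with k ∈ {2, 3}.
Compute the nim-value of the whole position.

2

Grundy values for pile A (subtraction set {2, 3, 7}):
g(0) = mex{} = 0
g(1) = mex{} = 0
g(2) = mex{0} = 1
g(3) = mex{0} = 1
g(4) = mex{0,1} = 2
g(5) = mex{1} = 0
g(6) = mex{1,2} = 0
g(7) = mex{0,2} = 1
g(8) = mex{0} = 1
g(9) = mex{0,1} = 2
So g(9) = 2.
Grundy values for pile B (subtraction set {2, 3}):
g(0) = mex{} = 0
g(1) = mex{} = 0
g(2) = mex{0} = 1
g(3) = mex{0} = 1
g(4) = mex{0,1} = 2
g(5) = mex{1} = 0
g(6) = mex{1,2} = 0
So g(6) = 0.
The value of a disjunctive sum is the nim-sum of the parts.
Combined value = 2 ⊕ 0 = 2.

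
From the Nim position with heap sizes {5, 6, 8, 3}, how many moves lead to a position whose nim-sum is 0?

Nim-sum: 5 ⊕ 6 ⊕ 8 ⊕ 3 = 8.
The overall nim-sum is X = 8. A heap of size p has a winning move iff p XOR X < p (reduce it to p XOR X).
  5: 5 XOR 8 = 13 ≥ 5 — no move.
  6: 6 XOR 8 = 14 ≥ 6 — no move.
  8: 8 XOR 8 = 0 < 8 — winning move (to 0).
  3: 3 XOR 8 = 11 ≥ 3 — no move.
That gives 1 winning move.

1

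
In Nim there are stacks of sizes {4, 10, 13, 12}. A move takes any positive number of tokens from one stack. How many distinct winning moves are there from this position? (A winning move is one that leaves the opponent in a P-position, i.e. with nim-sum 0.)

3

Nim-sum: 4 ^ 10 ^ 13 ^ 12 = 15.
The overall nim-sum is X = 15. A stack of size p has a winning move iff p XOR X < p (reduce it to p XOR X).
  4: 4 XOR 15 = 11 ≥ 4 — no move.
  10: 10 XOR 15 = 5 < 10 — winning move (to 5).
  13: 13 XOR 15 = 2 < 13 — winning move (to 2).
  12: 12 XOR 15 = 3 < 12 — winning move (to 3).
That gives 3 winning moves.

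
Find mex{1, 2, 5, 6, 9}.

0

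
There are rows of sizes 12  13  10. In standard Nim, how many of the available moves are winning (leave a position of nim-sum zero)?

3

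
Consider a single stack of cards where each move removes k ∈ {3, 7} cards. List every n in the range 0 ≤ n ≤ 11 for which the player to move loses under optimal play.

0, 1, 2, 6, 10, 11

Compute g(0), g(1), … for moves {3, 7}:
k:     0  1  2  3  4  5  6  7  8  9 10 11
g(k):  0  0  0  1  1  1  0  2  2  1  0  0
The P-positions (g = 0) in 0..11 are 0, 1, 2, 6, 10, 11.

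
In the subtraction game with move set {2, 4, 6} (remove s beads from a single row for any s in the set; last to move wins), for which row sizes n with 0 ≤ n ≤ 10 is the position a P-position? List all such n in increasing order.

0, 1, 8, 9

Compute g(0), g(1), … for moves {2, 4, 6}:
g(0) = mex{} = 0
g(1) = mex{} = 0
g(2) = mex{0} = 1
g(3) = mex{0} = 1
g(4) = mex{0,1} = 2
g(5) = mex{0,1} = 2
g(6) = mex{0,1,2} = 3
g(7) = mex{0,1,2} = 3
g(8) = mex{1,2,3} = 0
g(9) = mex{1,2,3} = 0
g(10) = mex{0,2,3} = 1
The P-positions (g = 0) in 0..10 are 0, 1, 8, 9.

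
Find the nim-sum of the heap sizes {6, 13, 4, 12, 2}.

1

Bitwise XOR of the heap sizes:
  0110  (6)
  1101  (13)
  0100  (4)
  1100  (12)
  0010  (2)
  ----
  0001  (1)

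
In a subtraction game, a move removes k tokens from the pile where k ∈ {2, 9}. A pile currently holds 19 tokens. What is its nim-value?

0

Compute g(0), g(1), … for moves {2, 9}:
k:     0  1  2  3  4  5  6  7  8  9 10 11 12 13 14 15 16 17 18 19
g(k):  0  0  1  1  0  0  1  1  0  2  1  0  0  1  1  0  0  1  1  0
So g(19) = 0.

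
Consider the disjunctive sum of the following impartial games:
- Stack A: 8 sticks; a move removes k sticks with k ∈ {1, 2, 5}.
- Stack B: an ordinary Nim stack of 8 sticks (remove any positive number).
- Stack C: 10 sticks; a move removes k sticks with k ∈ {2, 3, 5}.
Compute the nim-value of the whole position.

For stack A, compute g(0), g(1), … with moves {1, 2, 5}:
g(0) = mex{} = 0
g(1) = mex{0} = 1
g(2) = mex{0,1} = 2
g(3) = mex{1,2} = 0
g(4) = mex{0,2} = 1
g(5) = mex{0,1} = 2
g(6) = mex{1,2} = 0
g(7) = mex{0,2} = 1
g(8) = mex{0,1} = 2
So g(8) = 2.
Stack B is a plain Nim stack of size 8, so its Grundy value is 8.
Build the Grundy sequence for stack C with g(k) = mex{g(k−s) : s ∈ {2, 3, 5}, s ≤ k}:
k:     0  1  2  3  4  5  6  7  8  9 10
g(k):  0  0  1  1  2  2  3  0  0  1  1
So g(10) = 1.
By the Sprague-Grundy theorem, the Grundy value of a sum of independent games is the XOR of the component values.
Combined value = 2 XOR 8 XOR 1 = 11.

11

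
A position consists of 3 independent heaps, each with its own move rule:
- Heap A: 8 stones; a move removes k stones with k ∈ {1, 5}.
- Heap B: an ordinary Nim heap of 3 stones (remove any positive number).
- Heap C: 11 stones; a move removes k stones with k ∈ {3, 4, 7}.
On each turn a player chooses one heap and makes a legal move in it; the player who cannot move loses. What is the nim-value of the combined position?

3

Build the Grundy sequence for heap A with g(k) = mex{g(k−s) : s ∈ {1, 5}, s ≤ k}:
g(0) = mex{} = 0
g(1) = mex{0} = 1
g(2) = mex{1} = 0
g(3) = mex{0} = 1
g(4) = mex{1} = 0
g(5) = mex{0} = 1
g(6) = mex{1} = 0
g(7) = mex{0} = 1
g(8) = mex{1} = 0
So g(8) = 0.
Heap B is a plain Nim heap of size 3, so its Grundy value is 3.
Grundy values for heap C (subtraction set {3, 4, 7}):
k:     0  1  2  3  4  5  6  7  8  9 10 11
g(k):  0  0  0  1  1  1  2  2  2  3  0  0
So g(11) = 0.
The value of a disjunctive sum is the nim-sum of the parts.
Combined value = 0 ⊕ 3 ⊕ 0 = 3.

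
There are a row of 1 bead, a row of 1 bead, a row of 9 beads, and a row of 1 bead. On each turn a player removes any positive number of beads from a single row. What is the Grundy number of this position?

Compute the nim-sum pairwise:
1 XOR 1 = 0
0 XOR 9 = 9
9 XOR 1 = 8

8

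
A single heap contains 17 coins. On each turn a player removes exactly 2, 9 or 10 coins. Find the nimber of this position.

2

Grundy values for subtraction set {2, 9, 10}:
k:     0  1  2  3  4  5  6  7  8  9 10 11 12 13 14 15 16 17
g(k):  0  0  1  1  0  0  1  1  0  2  1  3  0  2  1  3  0  2
So g(17) = 2.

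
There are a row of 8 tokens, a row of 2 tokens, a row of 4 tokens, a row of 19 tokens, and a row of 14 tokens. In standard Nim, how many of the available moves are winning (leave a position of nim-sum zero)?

Compute the nim-sum pairwise:
8 ^ 2 = 10
10 ^ 4 = 14
14 ^ 19 = 29
29 ^ 14 = 19
The overall nim-sum is X = 19. A row of size p has a winning move iff p XOR X < p (reduce it to p XOR X).
  8: 8 XOR 19 = 27 ≥ 8 — no move.
  2: 2 XOR 19 = 17 ≥ 2 — no move.
  4: 4 XOR 19 = 23 ≥ 4 — no move.
  19: 19 XOR 19 = 0 < 19 — winning move (to 0).
  14: 14 XOR 19 = 29 ≥ 14 — no move.
That gives 1 winning move.

1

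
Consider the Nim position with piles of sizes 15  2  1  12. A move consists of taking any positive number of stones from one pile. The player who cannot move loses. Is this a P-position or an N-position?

Nim-sum: 15 ^ 2 ^ 1 ^ 12 = 0.
The nim-sum is 0, so this is a P-position: the player to move is in a losing position under optimal play.

P-position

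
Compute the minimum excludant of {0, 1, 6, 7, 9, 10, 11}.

2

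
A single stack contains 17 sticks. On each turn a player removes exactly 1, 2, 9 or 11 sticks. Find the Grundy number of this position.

1

Build the Grundy sequence with g(k) = mex{g(k−s) : s ∈ {1, 2, 9, 11}, s ≤ k}:
k:     0  1  2  3  4  5  6  7  8  9 10 11 12 13 14 15 16 17
g(k):  0  1  2  0  1  2  0  1  2  3  0  1  2  0  1  2  0  1
So g(17) = 1.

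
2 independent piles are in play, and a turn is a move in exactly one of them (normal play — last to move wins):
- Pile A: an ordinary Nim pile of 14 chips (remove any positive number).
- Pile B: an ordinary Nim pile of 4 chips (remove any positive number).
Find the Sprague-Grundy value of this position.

10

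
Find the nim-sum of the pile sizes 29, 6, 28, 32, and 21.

50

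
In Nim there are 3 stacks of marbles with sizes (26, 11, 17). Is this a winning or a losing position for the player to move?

Nim-sum: 26 ⊕ 11 ⊕ 17 = 0.
The nim-sum is 0, so this is a P-position: the player to move is in a losing position under optimal play.

Losing position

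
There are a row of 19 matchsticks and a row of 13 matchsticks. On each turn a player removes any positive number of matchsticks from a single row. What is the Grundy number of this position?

30

Write each in binary and XOR column by column:
  10011  (19)
  01101  (13)
  -----
  11110  (30)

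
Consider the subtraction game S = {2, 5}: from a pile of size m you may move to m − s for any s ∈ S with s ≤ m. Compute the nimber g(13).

1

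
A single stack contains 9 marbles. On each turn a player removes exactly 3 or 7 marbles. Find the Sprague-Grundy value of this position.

1

Build the Grundy sequence with g(k) = mex{g(k−s) : s ∈ {3, 7}, s ≤ k}:
g(0) = mex{} = 0
g(1) = mex{} = 0
g(2) = mex{} = 0
g(3) = mex{0} = 1
g(4) = mex{0} = 1
g(5) = mex{0} = 1
g(6) = mex{1} = 0
g(7) = mex{0,1} = 2
g(8) = mex{0,1} = 2
g(9) = mex{0} = 1
So g(9) = 1.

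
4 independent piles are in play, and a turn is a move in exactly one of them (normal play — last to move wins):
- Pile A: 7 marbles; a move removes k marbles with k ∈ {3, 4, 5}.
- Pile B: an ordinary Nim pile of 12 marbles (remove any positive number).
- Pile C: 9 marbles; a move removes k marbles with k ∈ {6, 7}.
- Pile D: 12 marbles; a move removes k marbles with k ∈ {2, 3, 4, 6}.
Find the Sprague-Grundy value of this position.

For pile A, compute g(0), g(1), … with moves {3, 4, 5}:
k:     0  1  2  3  4  5  6  7
g(k):  0  0  0  1  1  1  2  2
So g(7) = 2.
Pile B is a plain Nim pile of size 12, so its Grundy value is 12.
Grundy values for pile C (subtraction set {6, 7}):
k:     0  1  2  3  4  5  6  7  8  9
g(k):  0  0  0  0  0  0  1  1  1  1
So g(9) = 1.
Build the Grundy sequence for pile D with g(k) = mex{g(k−s) : s ∈ {2, 3, 4, 6}, s ≤ k}:
k:     0  1  2  3  4  5  6  7  8  9 10 11 12
g(k):  0  0  1  1  2  2  3  3  0  0  1  1  2
So g(12) = 2.
By the Sprague-Grundy theorem, the Grundy value of a sum of independent games is the XOR of the component values.
Combined value = 2 ⊕ 12 ⊕ 1 ⊕ 2 = 13.

13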